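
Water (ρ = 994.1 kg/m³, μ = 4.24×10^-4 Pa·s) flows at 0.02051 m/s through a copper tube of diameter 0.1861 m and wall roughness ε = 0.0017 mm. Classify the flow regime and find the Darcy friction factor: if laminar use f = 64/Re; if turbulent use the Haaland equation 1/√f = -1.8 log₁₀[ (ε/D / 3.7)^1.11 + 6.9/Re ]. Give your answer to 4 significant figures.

Re = ρVD/μ = 994.1·0.02051·0.1861/0.000424 = 8949.
Re > 4000 → turbulent. ε/D = 1.7e-06/0.1861 = 9.13e-06; Haaland: 1/√f = -1.8 log₁₀[5.97e-07 + 0.000771] = 5.603, so f = 0.03186.

f ≈ 0.03186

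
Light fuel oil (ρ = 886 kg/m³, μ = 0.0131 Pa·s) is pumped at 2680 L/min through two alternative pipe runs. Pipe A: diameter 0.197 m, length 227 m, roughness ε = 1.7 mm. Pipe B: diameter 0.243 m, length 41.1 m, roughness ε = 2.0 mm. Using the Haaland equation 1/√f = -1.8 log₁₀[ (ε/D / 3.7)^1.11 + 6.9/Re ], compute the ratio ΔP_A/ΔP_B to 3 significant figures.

ΔP_A/ΔP_B ≈ 15.7

Pipe A: V = Q/A = 0.04467/0.03048 = 1.465 m/s; Re = 1.952e+04; ε/D = 0.00863; Haaland → f = 0.0391; ΔP_A = f(L/D)(ρV²/2) = 4.286e+04 Pa.
Pipe B: V = Q/A = 0.04467/0.04638 = 0.9631 m/s; Re = 1.583e+04; ε/D = 0.00823; Haaland → f = 0.03927; ΔP_B = f(L/D)(ρV²/2) = 2729 Pa.
ΔP_A/ΔP_B = 4.286e+04/2729 = 15.7.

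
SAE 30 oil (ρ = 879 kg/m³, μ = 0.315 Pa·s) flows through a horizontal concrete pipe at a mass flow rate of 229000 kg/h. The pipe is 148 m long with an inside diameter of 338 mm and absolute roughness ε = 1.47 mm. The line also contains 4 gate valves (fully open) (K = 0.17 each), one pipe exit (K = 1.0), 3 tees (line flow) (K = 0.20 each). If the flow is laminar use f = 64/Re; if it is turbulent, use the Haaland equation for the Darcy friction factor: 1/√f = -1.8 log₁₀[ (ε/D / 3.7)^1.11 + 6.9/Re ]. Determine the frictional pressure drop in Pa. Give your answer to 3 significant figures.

ΔP ≈ 11200 Pa

ṁ = 229000 kg/h = 229000/3600 = 63.61 kg/s.
A = πD²/4 = π(0.338)²/4 = 0.08973 m²; mean velocity V = ṁ/(ρA) = 63.61/(879 · 0.08973) = 0.8065 m/s.
Reynolds number Re = ρVD/μ = 879 · 0.8065 · 0.338 / 0.315 = 760.7.
Re < 2300 → laminar flow, so f = 64/Re = 64/760.7 = 0.08413 (the turbulent correlation is not needed).
Total minor-loss coefficient ΣK = 4·0.17 + 1·1 + 3·0.2 = 2.28.
ΔP = [f·L/D + ΣK]·(ρV²/2) = [0.08413·148/0.338 + 2.28]·(879·0.8065²/2) = [36.84 + 2.28]·285.9 = 1.118e+04 Pa.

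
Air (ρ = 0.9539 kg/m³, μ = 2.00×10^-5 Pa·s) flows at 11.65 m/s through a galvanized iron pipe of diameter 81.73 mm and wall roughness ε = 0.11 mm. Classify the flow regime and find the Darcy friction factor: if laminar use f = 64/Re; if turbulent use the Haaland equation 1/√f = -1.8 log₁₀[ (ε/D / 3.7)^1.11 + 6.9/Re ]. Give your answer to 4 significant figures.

f ≈ 0.02495

Re = ρVD/μ = 0.9539·11.65·0.08173/2e-05 = 4.541e+04.
Re > 4000 → turbulent. ε/D = 0.00011/0.08173 = 0.00135; Haaland: 1/√f = -1.8 log₁₀[0.000152 + 0.000152] = 6.33, so f = 0.02495.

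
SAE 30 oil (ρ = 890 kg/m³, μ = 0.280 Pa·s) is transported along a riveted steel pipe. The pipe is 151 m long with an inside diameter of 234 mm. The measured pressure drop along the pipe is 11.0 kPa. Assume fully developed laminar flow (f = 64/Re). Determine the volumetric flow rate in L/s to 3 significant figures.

For laminar flow, f = 64/Re with Re = ρVD/μ, so Darcy-Weisbach reduces to ΔP = 32μLV/D². Solving for V: V = ΔP·D²/(32μL) = 1.1e+04·(0.234)²/(32·0.28·151) = 0.4452 m/s.
Check: Re = ρVD/μ = 890·0.4452·0.234/0.28 = 331.1 < 2300, so the laminar assumption holds.
Q = V·A = 0.4452·(π/4·0.234²) = 0.01915 m³/s = 19.1 L/s.

Q ≈ 19.1 L/s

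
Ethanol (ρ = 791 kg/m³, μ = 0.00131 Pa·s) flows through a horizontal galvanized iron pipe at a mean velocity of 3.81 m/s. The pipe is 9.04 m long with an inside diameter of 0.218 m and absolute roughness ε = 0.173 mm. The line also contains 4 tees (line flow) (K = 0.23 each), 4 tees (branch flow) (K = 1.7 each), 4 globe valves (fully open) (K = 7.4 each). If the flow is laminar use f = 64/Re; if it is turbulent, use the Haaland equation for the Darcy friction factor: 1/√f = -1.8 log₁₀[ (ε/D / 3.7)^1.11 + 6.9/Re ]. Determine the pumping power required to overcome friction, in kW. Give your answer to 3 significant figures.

P ≈ 31.1 kW

Reynolds number Re = ρVD/μ = 791 · 3.81 · 0.218 / 0.00131 = 5.015e+05.
Re > 4000 → turbulent. Relative roughness ε/D = 0.000173/0.218 = 0.000794. Haaland: 1/√f = -1.8 log₁₀[(0.000794/3.7)^1.11 + 6.9/5.015e+05] = -1.8 log₁₀[8.47e-05 + 1.38e-05] = 7.212, so f = 0.01922.
Total minor-loss coefficient ΣK = 4·0.23 + 4·1.7 + 4·7.4 = 37.3.
ΔP = [f·L/D + ΣK]·(ρV²/2) = [0.01922·9.04/0.218 + 37.3]·(791·3.81²/2) = [0.7972 + 37.3]·5741 = 2.188e+05 Pa.
Q = V·A = 3.81·0.03733 = 0.1422 m³/s.
Pumping power P = QΔP = 0.1422·2.188e+05 = 31120 W = 31.1 kW.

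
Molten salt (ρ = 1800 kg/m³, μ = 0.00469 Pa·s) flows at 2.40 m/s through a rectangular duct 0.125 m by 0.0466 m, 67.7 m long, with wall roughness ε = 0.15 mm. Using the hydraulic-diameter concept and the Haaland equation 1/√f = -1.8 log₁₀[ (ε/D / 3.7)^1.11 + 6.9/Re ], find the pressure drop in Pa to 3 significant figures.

ΔP ≈ 136000 Pa

Hydraulic diameter D_h = 4A/P = 4·(0.125·0.0466)/(2·(0.125+0.0466)) = 0.0233/0.3432 = 0.06789 m.
Re = ρVD_h/μ = 1800·2.4·0.06789/0.00469 = 6.253e+04.
ε/D_h = 0.00015/0.06789 = 0.00221; Haaland gives 1/√f = -1.8 log₁₀[0.000264+0.00011] = 6.168, so f = 0.02628.
ΔP = f(L/D_h)(ρV²/2) = 0.02628·67.7/0.06789·5184 = 1.359e+05 Pa.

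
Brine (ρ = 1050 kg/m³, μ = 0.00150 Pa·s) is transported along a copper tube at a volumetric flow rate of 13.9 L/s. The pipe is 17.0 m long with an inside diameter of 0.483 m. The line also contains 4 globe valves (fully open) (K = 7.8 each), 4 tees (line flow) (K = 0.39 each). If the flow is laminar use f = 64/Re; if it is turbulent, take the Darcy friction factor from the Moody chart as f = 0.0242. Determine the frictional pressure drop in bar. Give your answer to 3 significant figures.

Q = 13.9 L/s = 13.9/1000 = 0.0139 m³/s.
Cross-sectional area A = πD²/4 = π(0.483)²/4 = 0.1832 m²; mean velocity V = Q/A = 0.0139/0.1832 = 0.07586 m/s.
Reynolds number Re = ρVD/μ = 1050 · 0.07586 · 0.483 / 0.0015 = 2.565e+04.
Re > 4000 → turbulent; use the Moody-chart value f = 0.0242.
Total minor-loss coefficient ΣK = 4·7.8 + 4·0.39 = 32.8.
ΔP = [f·L/D + ΣK]·(ρV²/2) = [0.0242·17/0.483 + 32.8]·(1050·0.07586²/2) = [0.8518 + 32.8]·3.021 = 101.6 Pa.
ΔP = 101.6 Pa = 0.00102 bar.

ΔP ≈ 0.00102 bar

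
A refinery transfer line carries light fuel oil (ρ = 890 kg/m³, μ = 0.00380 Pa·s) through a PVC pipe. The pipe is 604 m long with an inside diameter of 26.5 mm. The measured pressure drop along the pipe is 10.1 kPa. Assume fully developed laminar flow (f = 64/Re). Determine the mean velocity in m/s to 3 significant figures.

V ≈ 0.0966 m/s

For laminar flow, f = 64/Re with Re = ρVD/μ, so Darcy-Weisbach reduces to ΔP = 32μLV/D². Solving for V: V = ΔP·D²/(32μL) = 1.01e+04·(0.0265)²/(32·0.0038·604) = 0.09657 m/s.
Check: Re = ρVD/μ = 890·0.09657·0.0265/0.0038 = 599.4 < 2300, so the laminar assumption holds.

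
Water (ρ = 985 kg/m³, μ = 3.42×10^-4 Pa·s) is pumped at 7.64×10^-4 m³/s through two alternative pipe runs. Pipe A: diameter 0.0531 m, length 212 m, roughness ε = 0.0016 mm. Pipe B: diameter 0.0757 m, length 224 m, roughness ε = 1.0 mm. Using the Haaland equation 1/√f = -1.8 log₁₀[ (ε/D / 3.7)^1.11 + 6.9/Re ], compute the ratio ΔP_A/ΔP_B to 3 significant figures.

ΔP_A/ΔP_B ≈ 2.66

Pipe A: V = Q/A = 0.000764/0.002215 = 0.345 m/s; Re = 5.276e+04; ε/D = 3.01e-05; Haaland → f = 0.02054; ΔP_A = f(L/D)(ρV²/2) = 4808 Pa.
Pipe B: V = Q/A = 0.000764/0.004501 = 0.1698 m/s; Re = 3.701e+04; ε/D = 0.0132; Haaland → f = 0.04309; ΔP_B = f(L/D)(ρV²/2) = 1810 Pa.
ΔP_A/ΔP_B = 4808/1810 = 2.66.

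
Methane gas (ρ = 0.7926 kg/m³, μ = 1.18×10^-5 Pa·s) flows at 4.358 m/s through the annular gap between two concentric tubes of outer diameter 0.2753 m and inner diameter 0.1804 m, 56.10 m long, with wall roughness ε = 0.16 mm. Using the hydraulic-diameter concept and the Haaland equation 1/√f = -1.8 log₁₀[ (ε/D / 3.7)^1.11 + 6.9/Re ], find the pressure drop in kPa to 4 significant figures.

Hydraulic diameter D_h = 4A/P = D_o - D_i = 0.2753 - 0.1804 = 0.0949 m.
Re = ρVD_h/μ = 0.7926·4.358·0.0949/1.18e-05 = 2.778e+04.
ε/D_h = 0.00016/0.0949 = 0.00169; Haaland gives 1/√f = -1.8 log₁₀[0.000195+0.000248] = 6.035, so f = 0.02746.
ΔP = f(L/D_h)(ρV²/2) = 0.02746·56.1/0.0949·7.527 = 122.2 Pa.
ΔP = 0.1222 kPa.

ΔP ≈ 0.1222 kPa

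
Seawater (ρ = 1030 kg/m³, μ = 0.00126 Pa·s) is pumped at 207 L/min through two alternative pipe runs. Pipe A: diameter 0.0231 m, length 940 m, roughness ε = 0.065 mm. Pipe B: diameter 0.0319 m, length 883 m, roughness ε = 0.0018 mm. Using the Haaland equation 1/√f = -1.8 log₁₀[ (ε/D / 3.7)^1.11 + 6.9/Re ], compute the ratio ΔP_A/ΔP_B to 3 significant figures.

Pipe A: V = Q/A = 0.00345/0.0004191 = 8.232 m/s; Re = 1.554e+05; ε/D = 0.00281; Haaland → f = 0.02655; ΔP_A = f(L/D)(ρV²/2) = 3.771e+07 Pa.
Pipe B: V = Q/A = 0.00345/0.0007992 = 4.317 m/s; Re = 1.126e+05; ε/D = 5.64e-05; Haaland → f = 0.01765; ΔP_B = f(L/D)(ρV²/2) = 4.688e+06 Pa.
ΔP_A/ΔP_B = 3.771e+07/4.688e+06 = 8.04.

ΔP_A/ΔP_B ≈ 8.04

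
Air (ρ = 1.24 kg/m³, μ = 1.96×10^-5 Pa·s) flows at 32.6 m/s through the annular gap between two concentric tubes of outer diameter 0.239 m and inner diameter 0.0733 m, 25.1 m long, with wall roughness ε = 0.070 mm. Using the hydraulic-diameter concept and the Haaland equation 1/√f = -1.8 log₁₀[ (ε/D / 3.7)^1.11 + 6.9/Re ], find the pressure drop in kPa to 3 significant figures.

Hydraulic diameter D_h = 4A/P = D_o - D_i = 0.239 - 0.0733 = 0.1657 m.
Re = ρVD_h/μ = 1.24·32.6·0.1657/1.96e-05 = 3.417e+05.
ε/D_h = 7e-05/0.1657 = 0.000422; Haaland gives 1/√f = -1.8 log₁₀[4.21e-05+2.02e-05] = 7.57, so f = 0.01745.
ΔP = f(L/D_h)(ρV²/2) = 0.01745·25.1/0.1657·658.9 = 1742 Pa.
ΔP = 1.74 kPa.

ΔP ≈ 1.74 kPa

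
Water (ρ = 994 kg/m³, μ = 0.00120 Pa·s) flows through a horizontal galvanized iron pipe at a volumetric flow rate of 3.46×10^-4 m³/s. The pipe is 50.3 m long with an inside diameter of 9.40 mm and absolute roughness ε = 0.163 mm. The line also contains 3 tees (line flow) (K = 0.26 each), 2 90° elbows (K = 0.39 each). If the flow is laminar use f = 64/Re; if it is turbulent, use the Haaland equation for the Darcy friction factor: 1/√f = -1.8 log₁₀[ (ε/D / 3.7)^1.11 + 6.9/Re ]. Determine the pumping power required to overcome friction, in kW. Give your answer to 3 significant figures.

Cross-sectional area A = πD²/4 = π(0.0094)²/4 = 6.94e-05 m²; mean velocity V = Q/A = 0.000346/6.94e-05 = 4.986 m/s.
Reynolds number Re = ρVD/μ = 994 · 4.986 · 0.0094 / 0.0012 = 3.882e+04.
Re > 4000 → turbulent. Relative roughness ε/D = 0.000163/0.0094 = 0.0173. Haaland: 1/√f = -1.8 log₁₀[(0.0173/3.7)^1.11 + 6.9/3.882e+04] = -1.8 log₁₀[0.0026 + 0.000178] = 4.602, so f = 0.04722.
Total minor-loss coefficient ΣK = 3·0.26 + 2·0.39 = 1.56.
ΔP = [f·L/D + ΣK]·(ρV²/2) = [0.04722·50.3/0.0094 + 1.56]·(994·4.986²/2) = [252.7 + 1.56]·1.235e+04 = 3.141e+06 Pa.
Pumping power P = QΔP = 0.000346·3.141e+06 = 1087 W = 1.09 kW.

P ≈ 1.09 kW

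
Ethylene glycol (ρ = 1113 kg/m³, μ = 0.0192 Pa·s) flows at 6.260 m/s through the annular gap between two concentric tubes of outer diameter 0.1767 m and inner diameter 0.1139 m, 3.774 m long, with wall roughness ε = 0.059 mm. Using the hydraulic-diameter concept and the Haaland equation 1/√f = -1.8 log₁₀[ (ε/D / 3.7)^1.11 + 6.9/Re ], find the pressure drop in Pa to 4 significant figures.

Hydraulic diameter D_h = 4A/P = D_o - D_i = 0.1767 - 0.1139 = 0.0628 m.
Re = ρVD_h/μ = 1113·6.26·0.0628/0.0192 = 2.279e+04.
ε/D_h = 5.9e-05/0.0628 = 0.000939; Haaland gives 1/√f = -1.8 log₁₀[0.000102+0.000303] = 6.107, so f = 0.02682.
ΔP = f(L/D_h)(ρV²/2) = 0.02682·3.774/0.0628·2.181e+04 = 3.514e+04 Pa.

ΔP ≈ 35140 Pa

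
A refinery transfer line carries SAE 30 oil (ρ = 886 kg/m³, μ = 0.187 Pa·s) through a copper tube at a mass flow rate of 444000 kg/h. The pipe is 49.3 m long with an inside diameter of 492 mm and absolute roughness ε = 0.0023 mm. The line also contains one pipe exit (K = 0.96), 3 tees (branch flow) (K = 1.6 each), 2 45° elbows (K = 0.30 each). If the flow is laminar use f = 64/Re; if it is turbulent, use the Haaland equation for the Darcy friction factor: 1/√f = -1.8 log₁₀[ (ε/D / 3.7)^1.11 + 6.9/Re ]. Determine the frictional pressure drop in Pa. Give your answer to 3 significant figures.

ṁ = 444000 kg/h = 444000/3600 = 123.3 kg/s.
A = πD²/4 = π(0.492)²/4 = 0.1901 m²; mean velocity V = ṁ/(ρA) = 123.3/(886 · 0.1901) = 0.7322 m/s.
Reynolds number Re = ρVD/μ = 886 · 0.7322 · 0.492 / 0.187 = 1707.
Re < 2300 → laminar flow, so f = 64/Re = 64/1707 = 0.0375 (the turbulent correlation is not needed).
Total minor-loss coefficient ΣK = 1·0.96 + 3·1.6 + 2·0.3 = 6.36.
ΔP = [f·L/D + ΣK]·(ρV²/2) = [0.0375·49.3/0.492 + 6.36]·(886·0.7322²/2) = [3.757 + 6.36]·237.5 = 2403 Pa.

ΔP ≈ 2400 Pa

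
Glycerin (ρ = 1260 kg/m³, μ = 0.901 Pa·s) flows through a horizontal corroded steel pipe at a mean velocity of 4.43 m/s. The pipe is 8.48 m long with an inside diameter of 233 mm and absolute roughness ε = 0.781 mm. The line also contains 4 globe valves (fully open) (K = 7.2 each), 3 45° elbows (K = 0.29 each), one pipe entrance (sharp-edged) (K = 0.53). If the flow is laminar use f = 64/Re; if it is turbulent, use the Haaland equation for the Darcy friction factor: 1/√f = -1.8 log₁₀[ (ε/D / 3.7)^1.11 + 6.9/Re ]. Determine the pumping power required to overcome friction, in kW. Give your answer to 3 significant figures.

P ≈ 74.3 kW

Reynolds number Re = ρVD/μ = 1260 · 4.43 · 0.233 / 0.901 = 1443.
Re < 2300 → laminar flow, so f = 64/Re = 64/1443 = 0.04434 (the turbulent correlation is not needed).
Total minor-loss coefficient ΣK = 4·7.2 + 3·0.29 + 1·0.53 = 30.2.
ΔP = [f·L/D + ΣK]·(ρV²/2) = [0.04434·8.48/0.233 + 30.2]·(1260·4.43²/2) = [1.614 + 30.2]·1.236e+04 = 3.933e+05 Pa.
Q = V·A = 4.43·0.04264 = 0.1889 m³/s.
Pumping power P = QΔP = 0.1889·3.933e+05 = 74300 W = 74.3 kW.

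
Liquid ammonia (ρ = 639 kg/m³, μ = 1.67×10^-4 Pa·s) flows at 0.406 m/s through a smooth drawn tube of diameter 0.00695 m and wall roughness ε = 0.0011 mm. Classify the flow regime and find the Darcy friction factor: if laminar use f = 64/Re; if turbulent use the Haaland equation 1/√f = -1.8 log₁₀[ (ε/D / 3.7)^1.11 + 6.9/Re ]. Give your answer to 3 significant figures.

f ≈ 0.0304

Re = ρVD/μ = 639·0.406·0.00695/0.000167 = 1.08e+04.
Re > 4000 → turbulent. ε/D = 1.1e-06/0.00695 = 0.000158; Haaland: 1/√f = -1.8 log₁₀[1.41e-05 + 0.000639] = 5.733, so f = 0.03043.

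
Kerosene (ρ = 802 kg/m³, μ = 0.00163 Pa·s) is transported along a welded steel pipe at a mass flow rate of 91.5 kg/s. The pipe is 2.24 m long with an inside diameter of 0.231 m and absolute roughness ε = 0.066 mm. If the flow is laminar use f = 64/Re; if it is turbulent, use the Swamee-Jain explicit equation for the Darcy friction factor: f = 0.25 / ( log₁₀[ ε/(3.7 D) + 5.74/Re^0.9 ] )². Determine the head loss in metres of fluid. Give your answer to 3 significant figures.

A = πD²/4 = π(0.231)²/4 = 0.04191 m²; mean velocity V = ṁ/(ρA) = 91.5/(802 · 0.04191) = 2.722 m/s.
Reynolds number Re = ρVD/μ = 802 · 2.722 · 0.231 / 0.00163 = 3.094e+05.
Re > 4000 → turbulent. Relative roughness ε/D = 6.6e-05/0.231 = 0.000286. Swamee-Jain: f = 0.25/(log₁₀[0.000286/3.7 + 5.74/3.094e+05^0.9])² = 0.25/(log₁₀[7.72e-05 + 6.57e-05])² = 0.25/(-3.845)² = 0.01691.
Darcy-Weisbach: ΔP = f(L/D)(ρV²/2) = 0.01691·(2.24/0.231)·(802·2.722²/2) = 0.01691·9.697·2972 = 487.3 Pa.
Head loss h_f = ΔP/(ρg) = 487.3/(802·9.81) = 0.0619 m.

h_f ≈ 0.0619 m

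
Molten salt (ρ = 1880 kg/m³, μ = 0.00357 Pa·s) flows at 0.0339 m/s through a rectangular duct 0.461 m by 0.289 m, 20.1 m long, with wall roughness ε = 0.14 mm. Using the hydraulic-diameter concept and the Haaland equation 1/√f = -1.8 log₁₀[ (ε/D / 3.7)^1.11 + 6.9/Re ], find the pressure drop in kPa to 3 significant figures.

ΔP ≈ 0.00217 kPa

Hydraulic diameter D_h = 4A/P = 4·(0.461·0.289)/(2·(0.461+0.289)) = 0.5329/1.5 = 0.3553 m.
Re = ρVD_h/μ = 1880·0.0339·0.3553/0.00357 = 6342.
ε/D_h = 0.00014/0.3553 = 0.000394; Haaland gives 1/√f = -1.8 log₁₀[3.89e-05+0.00109] = 5.307, so f = 0.03551.
ΔP = f(L/D_h)(ρV²/2) = 0.03551·20.1/0.3553·1.08 = 2.17 Pa.
ΔP = 0.00217 kPa.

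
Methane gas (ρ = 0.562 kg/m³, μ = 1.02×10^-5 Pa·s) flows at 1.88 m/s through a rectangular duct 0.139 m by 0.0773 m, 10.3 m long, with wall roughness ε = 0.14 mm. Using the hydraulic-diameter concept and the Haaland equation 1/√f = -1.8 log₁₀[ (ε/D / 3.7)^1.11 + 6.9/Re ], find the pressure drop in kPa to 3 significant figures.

ΔP ≈ 0.00335 kPa

Hydraulic diameter D_h = 4A/P = 4·(0.139·0.0773)/(2·(0.139+0.0773)) = 0.04298/0.4326 = 0.09935 m.
Re = ρVD_h/μ = 0.562·1.88·0.09935/1.02e-05 = 1.029e+04.
ε/D_h = 0.00014/0.09935 = 0.00141; Haaland gives 1/√f = -1.8 log₁₀[0.00016+0.00067] = 5.545, so f = 0.03252.
ΔP = f(L/D_h)(ρV²/2) = 0.03252·10.3/0.09935·0.9932 = 3.349 Pa.
ΔP = 0.00335 kPa.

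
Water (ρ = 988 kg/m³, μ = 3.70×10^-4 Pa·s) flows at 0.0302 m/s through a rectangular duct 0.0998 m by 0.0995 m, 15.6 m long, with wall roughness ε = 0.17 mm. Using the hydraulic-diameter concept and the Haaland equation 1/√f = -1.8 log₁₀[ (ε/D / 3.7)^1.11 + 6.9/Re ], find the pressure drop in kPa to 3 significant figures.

Hydraulic diameter D_h = 4A/P = 4·(0.0998·0.0995)/(2·(0.0998+0.0995)) = 0.03972/0.3986 = 0.09965 m.
Re = ρVD_h/μ = 988·0.0302·0.09965/0.00037 = 8036.
ε/D_h = 0.00017/0.09965 = 0.00171; Haaland gives 1/√f = -1.8 log₁₀[0.000198+0.000859] = 5.357, so f = 0.03485.
ΔP = f(L/D_h)(ρV²/2) = 0.03485·15.6/0.09965·0.4505 = 2.458 Pa.
ΔP = 0.00246 kPa.

ΔP ≈ 0.00246 kPa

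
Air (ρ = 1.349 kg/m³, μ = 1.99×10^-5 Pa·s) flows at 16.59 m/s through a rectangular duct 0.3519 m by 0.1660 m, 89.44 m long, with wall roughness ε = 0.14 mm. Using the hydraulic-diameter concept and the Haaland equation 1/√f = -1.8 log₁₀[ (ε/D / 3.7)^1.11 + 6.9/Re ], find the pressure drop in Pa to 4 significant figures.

Hydraulic diameter D_h = 4A/P = 4·(0.3519·0.166)/(2·(0.3519+0.166)) = 0.2337/1.036 = 0.2256 m.
Re = ρVD_h/μ = 1.349·16.59·0.2256/1.99e-05 = 2.537e+05.
ε/D_h = 0.00014/0.2256 = 0.000621; Haaland gives 1/√f = -1.8 log₁₀[6.45e-05+2.72e-05] = 7.268, so f = 0.01893.
ΔP = f(L/D_h)(ρV²/2) = 0.01893·89.44/0.2256·185.6 = 1393 Pa.

ΔP ≈ 1393 Pa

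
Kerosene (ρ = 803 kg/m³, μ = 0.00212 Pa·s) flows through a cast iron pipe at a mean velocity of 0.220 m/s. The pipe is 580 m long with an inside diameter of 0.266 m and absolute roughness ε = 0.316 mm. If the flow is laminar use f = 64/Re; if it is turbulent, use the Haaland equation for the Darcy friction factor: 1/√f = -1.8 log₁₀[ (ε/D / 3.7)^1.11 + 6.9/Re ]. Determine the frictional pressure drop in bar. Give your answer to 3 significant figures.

Reynolds number Re = ρVD/μ = 803 · 0.22 · 0.266 / 0.00212 = 2.217e+04.
Re > 4000 → turbulent. Relative roughness ε/D = 0.000316/0.266 = 0.00119. Haaland: 1/√f = -1.8 log₁₀[(0.00119/3.7)^1.11 + 6.9/2.217e+04] = -1.8 log₁₀[0.000133 + 0.000311] = 6.035, so f = 0.02746.
Darcy-Weisbach: ΔP = f(L/D)(ρV²/2) = 0.02746·(580/0.266)·(803·0.22²/2) = 0.02746·2180·19.43 = 1163 Pa.
ΔP = 1163 Pa = 0.0116 bar.

ΔP ≈ 0.0116 bar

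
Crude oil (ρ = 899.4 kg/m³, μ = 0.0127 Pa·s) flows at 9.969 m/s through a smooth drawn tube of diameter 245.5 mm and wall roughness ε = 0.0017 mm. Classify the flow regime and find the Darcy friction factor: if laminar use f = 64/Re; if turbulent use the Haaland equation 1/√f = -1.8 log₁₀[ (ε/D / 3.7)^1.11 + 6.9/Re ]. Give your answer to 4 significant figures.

f ≈ 0.01598

Re = ρVD/μ = 899.4·9.969·0.2455/0.0127 = 1.733e+05.
Re > 4000 → turbulent. ε/D = 1.7e-06/0.2455 = 6.92e-06; Haaland: 1/√f = -1.8 log₁₀[4.39e-07 + 3.98e-05] = 7.911, so f = 0.01598.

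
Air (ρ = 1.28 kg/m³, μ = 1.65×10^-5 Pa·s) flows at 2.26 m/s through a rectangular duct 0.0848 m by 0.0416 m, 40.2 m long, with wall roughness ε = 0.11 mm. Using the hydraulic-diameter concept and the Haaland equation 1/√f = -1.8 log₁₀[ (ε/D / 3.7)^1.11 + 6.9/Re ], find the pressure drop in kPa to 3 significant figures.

ΔP ≈ 0.0792 kPa

Hydraulic diameter D_h = 4A/P = 4·(0.0848·0.0416)/(2·(0.0848+0.0416)) = 0.01411/0.2528 = 0.05582 m.
Re = ρVD_h/μ = 1.28·2.26·0.05582/1.65e-05 = 9786.
ε/D_h = 0.00011/0.05582 = 0.00197; Haaland gives 1/√f = -1.8 log₁₀[0.000232+0.000705] = 5.45, so f = 0.03366.
ΔP = f(L/D_h)(ρV²/2) = 0.03366·40.2/0.05582·3.269 = 79.25 Pa.
ΔP = 0.0792 kPa.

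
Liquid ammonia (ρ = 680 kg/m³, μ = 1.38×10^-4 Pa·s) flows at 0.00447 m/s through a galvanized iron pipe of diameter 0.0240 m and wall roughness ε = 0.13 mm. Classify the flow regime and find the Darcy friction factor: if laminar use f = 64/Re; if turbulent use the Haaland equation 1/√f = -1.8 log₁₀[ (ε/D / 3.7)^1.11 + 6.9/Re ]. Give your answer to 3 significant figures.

f ≈ 0.121

Re = ρVD/μ = 680·0.00447·0.024/0.000138 = 528.6.
Re < 2300 → laminar, so f = 64/Re = 0.1211 (roughness is irrelevant in laminar flow).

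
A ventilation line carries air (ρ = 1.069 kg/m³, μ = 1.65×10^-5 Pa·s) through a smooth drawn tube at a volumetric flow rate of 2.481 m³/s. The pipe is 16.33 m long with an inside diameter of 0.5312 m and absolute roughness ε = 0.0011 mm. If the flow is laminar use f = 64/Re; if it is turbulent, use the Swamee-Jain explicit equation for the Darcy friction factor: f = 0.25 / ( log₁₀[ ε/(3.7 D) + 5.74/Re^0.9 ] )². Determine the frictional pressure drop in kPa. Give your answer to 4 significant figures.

Cross-sectional area A = πD²/4 = π(0.5312)²/4 = 0.2216 m²; mean velocity V = Q/A = 2.481/0.2216 = 11.19 m/s.
Reynolds number Re = ρVD/μ = 1.069 · 11.19 · 0.5312 / 1.65e-05 = 3.853e+05.
Re > 4000 → turbulent. Relative roughness ε/D = 1.1e-06/0.5312 = 2.07e-06. Swamee-Jain: f = 0.25/(log₁₀[2.07e-06/3.7 + 5.74/3.853e+05^0.9])² = 0.25/(log₁₀[5.6e-07 + 5.39e-05])² = 0.25/(-4.264)² = 0.01375.
Darcy-Weisbach: ΔP = f(L/D)(ρV²/2) = 0.01375·(16.33/0.5312)·(1.069·11.19²/2) = 0.01375·30.74·66.99 = 28.32 Pa.
ΔP = 28.32 Pa = 0.02832 kPa.

ΔP ≈ 0.02832 kPa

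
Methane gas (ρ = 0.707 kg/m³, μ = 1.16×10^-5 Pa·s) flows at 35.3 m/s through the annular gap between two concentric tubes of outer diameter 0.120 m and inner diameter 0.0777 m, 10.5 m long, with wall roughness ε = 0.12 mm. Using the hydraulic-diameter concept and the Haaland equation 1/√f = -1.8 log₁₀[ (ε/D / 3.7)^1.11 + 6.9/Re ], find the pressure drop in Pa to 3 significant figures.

ΔP ≈ 2970 Pa

Hydraulic diameter D_h = 4A/P = D_o - D_i = 0.12 - 0.0777 = 0.0423 m.
Re = ρVD_h/μ = 0.707·35.3·0.0423/1.16e-05 = 9.101e+04.
ε/D_h = 0.00012/0.0423 = 0.00284; Haaland gives 1/√f = -1.8 log₁₀[0.000348+7.58e-05] = 6.071, so f = 0.02714.
ΔP = f(L/D_h)(ρV²/2) = 0.02714·10.5/0.0423·440.5 = 2967 Pa.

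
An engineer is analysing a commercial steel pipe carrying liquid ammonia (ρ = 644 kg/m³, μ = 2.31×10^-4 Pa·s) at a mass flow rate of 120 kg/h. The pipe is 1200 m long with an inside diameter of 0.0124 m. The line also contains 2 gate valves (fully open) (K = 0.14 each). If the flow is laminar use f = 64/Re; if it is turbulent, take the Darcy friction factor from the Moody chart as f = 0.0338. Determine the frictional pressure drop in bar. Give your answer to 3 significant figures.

ṁ = 120 kg/h = 120/3600 = 0.03333 kg/s.
A = πD²/4 = π(0.0124)²/4 = 0.0001208 m²; mean velocity V = ṁ/(ρA) = 0.03333/(644 · 0.0001208) = 0.4286 m/s.
Reynolds number Re = ρVD/μ = 644 · 0.4286 · 0.0124 / 0.000231 = 1.482e+04.
Re > 4000 → turbulent; use the Moody-chart value f = 0.0338.
Total minor-loss coefficient ΣK = 2·0.14 = 0.28.
ΔP = [f·L/D + ΣK]·(ρV²/2) = [0.0338·1200/0.0124 + 0.28]·(644·0.4286²/2) = [3271 + 0.28]·59.15 = 1.935e+05 Pa.
ΔP = 1.935e+05 Pa = 1.94 bar.

ΔP ≈ 1.94 bar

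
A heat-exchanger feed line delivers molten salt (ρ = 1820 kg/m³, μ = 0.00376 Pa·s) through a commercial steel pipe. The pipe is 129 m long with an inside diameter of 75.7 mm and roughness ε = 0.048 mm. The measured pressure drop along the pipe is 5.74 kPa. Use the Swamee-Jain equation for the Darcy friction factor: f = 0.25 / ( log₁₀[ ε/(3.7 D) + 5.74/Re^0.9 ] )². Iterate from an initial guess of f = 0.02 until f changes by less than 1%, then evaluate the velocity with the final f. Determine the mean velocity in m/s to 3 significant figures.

V ≈ 0.350 m/s

Rearranging Darcy-Weisbach: V = √(2·ΔP·D/(f·L·ρ)). With ε/D = 4.8e-05/0.0757 = 0.000634, iterate starting from f = 0.02:
  f = 0.02 → V = √(2·5740·0.0757/(0.02·129·1820)) = 0.4302 m/s; Re = ρVD/μ = 1.576e+04; f → 0.02878
  f = 0.02878 → V = 0.3586 m/s; Re = 1.314e+04; f → 0.03001
  f = 0.03001 → V = 0.3512 m/s; Re = 1.287e+04; f → 0.03016
Converged (Δf/f < 1%). With the final f = 0.03016: V = √(2·5740·0.0757/(0.03016·129·1820)) = 0.3504 m/s.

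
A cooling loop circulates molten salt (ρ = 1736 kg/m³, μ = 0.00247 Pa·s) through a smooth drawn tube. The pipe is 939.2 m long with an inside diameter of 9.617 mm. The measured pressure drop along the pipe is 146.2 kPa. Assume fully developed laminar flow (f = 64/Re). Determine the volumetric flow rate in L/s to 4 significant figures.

Q ≈ 0.01323 L/s

For laminar flow, f = 64/Re with Re = ρVD/μ, so Darcy-Weisbach reduces to ΔP = 32μLV/D². Solving for V: V = ΔP·D²/(32μL) = 1.462e+05·(0.009617)²/(32·0.00247·939.2) = 0.1821 m/s.
Check: Re = ρVD/μ = 1736·0.1821·0.009617/0.00247 = 1231 < 2300, so the laminar assumption holds.
Q = V·A = 0.1821·(π/4·0.009617²) = 1.323e-05 m³/s = 0.01323 L/s.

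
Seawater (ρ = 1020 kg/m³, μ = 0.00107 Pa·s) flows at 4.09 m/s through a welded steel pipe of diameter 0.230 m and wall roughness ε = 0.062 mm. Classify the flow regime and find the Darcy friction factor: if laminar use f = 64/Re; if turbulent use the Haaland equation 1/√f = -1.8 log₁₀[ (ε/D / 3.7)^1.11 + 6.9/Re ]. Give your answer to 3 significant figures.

f ≈ 0.0154

Re = ρVD/μ = 1020·4.09·0.23/0.00107 = 8.967e+05.
Re > 4000 → turbulent. ε/D = 6.2e-05/0.23 = 0.00027; Haaland: 1/√f = -1.8 log₁₀[2.55e-05 + 7.69e-06] = 8.061, so f = 0.01539.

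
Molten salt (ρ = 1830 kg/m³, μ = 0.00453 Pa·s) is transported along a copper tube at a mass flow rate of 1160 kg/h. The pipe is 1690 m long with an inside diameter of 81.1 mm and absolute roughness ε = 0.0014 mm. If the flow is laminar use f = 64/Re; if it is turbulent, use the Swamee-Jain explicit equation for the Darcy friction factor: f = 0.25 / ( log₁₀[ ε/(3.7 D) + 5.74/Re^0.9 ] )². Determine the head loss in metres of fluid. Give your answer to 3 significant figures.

h_f ≈ 0.0707 m

ṁ = 1160 kg/h = 1160/3600 = 0.3222 kg/s.
A = πD²/4 = π(0.0811)²/4 = 0.005166 m²; mean velocity V = ṁ/(ρA) = 0.3222/(1830 · 0.005166) = 0.03409 m/s.
Reynolds number Re = ρVD/μ = 1830 · 0.03409 · 0.0811 / 0.00453 = 1117.
Re < 2300 → laminar flow, so f = 64/Re = 64/1117 = 0.05731 (the turbulent correlation is not needed).
Darcy-Weisbach: ΔP = f(L/D)(ρV²/2) = 0.05731·(1690/0.0811)·(1830·0.03409²/2) = 0.05731·2.084e+04·1.063 = 1270 Pa.
Head loss h_f = ΔP/(ρg) = 1270/(1830·9.81) = 0.0707 m.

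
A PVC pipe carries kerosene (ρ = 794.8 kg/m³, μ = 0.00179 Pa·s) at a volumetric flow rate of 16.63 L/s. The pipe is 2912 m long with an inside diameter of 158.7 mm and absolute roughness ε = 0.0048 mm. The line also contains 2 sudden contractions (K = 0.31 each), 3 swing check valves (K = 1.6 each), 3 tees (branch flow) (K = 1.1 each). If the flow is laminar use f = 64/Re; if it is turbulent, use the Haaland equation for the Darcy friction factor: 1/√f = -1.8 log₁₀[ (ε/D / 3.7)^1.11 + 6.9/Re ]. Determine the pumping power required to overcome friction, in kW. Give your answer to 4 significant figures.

P ≈ 1.757 kW

Q = 16.63 L/s = 16.63/1000 = 0.01663 m³/s.
Cross-sectional area A = πD²/4 = π(0.1587)²/4 = 0.01978 m²; mean velocity V = Q/A = 0.01663/0.01978 = 0.8407 m/s.
Reynolds number Re = ρVD/μ = 794.8 · 0.8407 · 0.1587 / 0.00179 = 5.924e+04.
Re > 4000 → turbulent. Relative roughness ε/D = 4.8e-06/0.1587 = 3.02e-05. Haaland: 1/√f = -1.8 log₁₀[(3.02e-05/3.7)^1.11 + 6.9/5.924e+04] = -1.8 log₁₀[2.25e-06 + 0.000116] = 7.066, so f = 0.02003.
Total minor-loss coefficient ΣK = 2·0.31 + 3·1.6 + 3·1.1 = 8.72.
ΔP = [f·L/D + ΣK]·(ρV²/2) = [0.02003·2912/0.1587 + 8.72]·(794.8·0.8407²/2) = [367.5 + 8.72]·280.9 = 1.057e+05 Pa.
Pumping power P = QΔP = 0.01663·1.057e+05 = 1757.5 W = 1.757 kW.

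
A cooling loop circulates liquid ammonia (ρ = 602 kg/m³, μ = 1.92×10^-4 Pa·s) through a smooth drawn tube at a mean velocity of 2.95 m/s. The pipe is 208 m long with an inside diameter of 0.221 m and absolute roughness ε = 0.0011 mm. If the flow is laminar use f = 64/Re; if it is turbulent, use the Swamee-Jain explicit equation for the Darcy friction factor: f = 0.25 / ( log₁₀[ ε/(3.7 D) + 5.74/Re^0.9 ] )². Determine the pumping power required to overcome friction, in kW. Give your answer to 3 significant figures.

Reynolds number Re = ρVD/μ = 602 · 2.95 · 0.221 / 0.000192 = 2.044e+06.
Re > 4000 → turbulent. Relative roughness ε/D = 1.1e-06/0.221 = 4.98e-06. Swamee-Jain: f = 0.25/(log₁₀[4.98e-06/3.7 + 5.74/2.044e+06^0.9])² = 0.25/(log₁₀[1.35e-06 + 1.2e-05])² = 0.25/(-4.874)² = 0.01052.
Darcy-Weisbach: ΔP = f(L/D)(ρV²/2) = 0.01052·(208/0.221)·(602·2.95²/2) = 0.01052·941.2·2619 = 2.594e+04 Pa.
Q = V·A = 2.95·0.03836 = 0.1132 m³/s.
Pumping power P = QΔP = 0.1132·2.594e+04 = 2935 W = 2.94 kW.

P ≈ 2.94 kW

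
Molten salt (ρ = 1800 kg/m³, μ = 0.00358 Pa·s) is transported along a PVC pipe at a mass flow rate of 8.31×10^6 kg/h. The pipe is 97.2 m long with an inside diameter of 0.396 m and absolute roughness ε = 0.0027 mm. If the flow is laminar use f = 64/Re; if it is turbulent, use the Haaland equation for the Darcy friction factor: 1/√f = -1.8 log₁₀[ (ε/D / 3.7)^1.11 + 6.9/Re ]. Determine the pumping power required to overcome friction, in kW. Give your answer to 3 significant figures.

ṁ = 8.31×10^6 kg/h = 8.31×10^6/3600 = 2308 kg/s.
A = πD²/4 = π(0.396)²/4 = 0.1232 m²; mean velocity V = ṁ/(ρA) = 2308/(1800 · 0.1232) = 10.41 m/s.
Reynolds number Re = ρVD/μ = 1800 · 10.41 · 0.396 / 0.00358 = 2.073e+06.
Re > 4000 → turbulent. Relative roughness ε/D = 2.7e-06/0.396 = 6.82e-06. Haaland: 1/√f = -1.8 log₁₀[(6.82e-06/3.7)^1.11 + 6.9/2.073e+06] = -1.8 log₁₀[4.31e-07 + 3.33e-06] = 9.765, so f = 0.01049.
Darcy-Weisbach: ΔP = f(L/D)(ρV²/2) = 0.01049·(97.2/0.396)·(1800·10.41²/2) = 0.01049·245.5·9.757e+04 = 2.512e+05 Pa.
Q = ṁ/ρ = 2308/1800 = 1.282 m³/s.
Pumping power P = QΔP = 1.282·2.512e+05 = 322100 W = 322 kW.

P ≈ 322 kW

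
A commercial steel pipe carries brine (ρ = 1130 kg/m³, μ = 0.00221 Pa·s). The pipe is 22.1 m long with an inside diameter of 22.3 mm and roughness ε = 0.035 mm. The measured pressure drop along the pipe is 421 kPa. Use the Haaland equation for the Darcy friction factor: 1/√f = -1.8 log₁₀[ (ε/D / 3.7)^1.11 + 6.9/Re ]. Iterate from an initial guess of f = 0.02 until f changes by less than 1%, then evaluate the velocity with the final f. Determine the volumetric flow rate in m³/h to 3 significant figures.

Rearranging Darcy-Weisbach: V = √(2·ΔP·D/(f·L·ρ)). With ε/D = 3.5e-05/0.0223 = 0.00157, iterate starting from f = 0.02:
  f = 0.02 → V = √(2·4.21e+05·0.0223/(0.02·22.1·1130)) = 6.131 m/s; Re = ρVD/μ = 6.991e+04; f → 0.02444
  f = 0.02444 → V = 5.547 m/s; Re = 6.325e+04; f → 0.02465
Converged (Δf/f < 1%). With the final f = 0.02465: V = √(2·4.21e+05·0.0223/(0.02465·22.1·1130)) = 5.522 m/s.
Q = V·A = 5.522·(π/4·0.0223²) = 0.002157 m³/s = 7.76 m³/h.

Q ≈ 7.76 m³/h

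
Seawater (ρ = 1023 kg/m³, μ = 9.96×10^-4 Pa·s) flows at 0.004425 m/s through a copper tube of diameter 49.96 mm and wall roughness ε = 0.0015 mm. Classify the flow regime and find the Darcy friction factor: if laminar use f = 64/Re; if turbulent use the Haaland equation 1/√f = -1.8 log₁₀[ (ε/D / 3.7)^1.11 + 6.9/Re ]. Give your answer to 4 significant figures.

f ≈ 0.2819

Re = ρVD/μ = 1023·0.004425·0.04996/0.000996 = 227.1.
Re < 2300 → laminar, so f = 64/Re = 0.2819 (roughness is irrelevant in laminar flow).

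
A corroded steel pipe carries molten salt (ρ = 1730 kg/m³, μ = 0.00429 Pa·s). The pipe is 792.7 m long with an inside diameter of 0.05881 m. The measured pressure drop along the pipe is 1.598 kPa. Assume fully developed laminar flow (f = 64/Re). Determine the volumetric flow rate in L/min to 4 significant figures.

Q ≈ 8.278 L/min

For laminar flow, f = 64/Re with Re = ρVD/μ, so Darcy-Weisbach reduces to ΔP = 32μLV/D². Solving for V: V = ΔP·D²/(32μL) = 1598·(0.05881)²/(32·0.00429·792.7) = 0.05079 m/s.
Check: Re = ρVD/μ = 1730·0.05079·0.05881/0.00429 = 1204 < 2300, so the laminar assumption holds.
Q = V·A = 0.05079·(π/4·0.05881²) = 0.000138 m³/s = 8.278 L/min.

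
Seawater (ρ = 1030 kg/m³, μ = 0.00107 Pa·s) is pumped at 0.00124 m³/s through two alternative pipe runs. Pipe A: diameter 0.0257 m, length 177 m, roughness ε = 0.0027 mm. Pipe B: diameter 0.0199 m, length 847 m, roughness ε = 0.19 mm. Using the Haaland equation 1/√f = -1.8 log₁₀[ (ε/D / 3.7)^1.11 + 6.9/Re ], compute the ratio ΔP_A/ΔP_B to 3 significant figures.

ΔP_A/ΔP_B ≈ 0.0309

Pipe A: V = Q/A = 0.00124/0.0005187 = 2.39 m/s; Re = 5.914e+04; ε/D = 0.000105; Haaland → f = 0.02028; ΔP_A = f(L/D)(ρV²/2) = 4.111e+05 Pa.
Pipe B: V = Q/A = 0.00124/0.000311 = 3.987 m/s; Re = 7.637e+04; ε/D = 0.00955; Haaland → f = 0.03814; ΔP_B = f(L/D)(ρV²/2) = 1.329e+07 Pa.
ΔP_A/ΔP_B = 4.111e+05/1.329e+07 = 0.0309.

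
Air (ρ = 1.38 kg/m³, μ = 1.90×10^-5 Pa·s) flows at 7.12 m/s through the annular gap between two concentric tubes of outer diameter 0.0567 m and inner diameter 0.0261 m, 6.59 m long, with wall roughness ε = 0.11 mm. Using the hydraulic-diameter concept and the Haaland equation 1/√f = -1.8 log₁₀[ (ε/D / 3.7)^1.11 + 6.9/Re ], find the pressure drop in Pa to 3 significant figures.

ΔP ≈ 250 Pa

Hydraulic diameter D_h = 4A/P = D_o - D_i = 0.0567 - 0.0261 = 0.0306 m.
Re = ρVD_h/μ = 1.38·7.12·0.0306/1.9e-05 = 1.582e+04.
ε/D_h = 0.00011/0.0306 = 0.00359; Haaland gives 1/√f = -1.8 log₁₀[0.000453+0.000436] = 5.492, so f = 0.03315.
ΔP = f(L/D_h)(ρV²/2) = 0.03315·6.59/0.0306·34.98 = 249.8 Pa.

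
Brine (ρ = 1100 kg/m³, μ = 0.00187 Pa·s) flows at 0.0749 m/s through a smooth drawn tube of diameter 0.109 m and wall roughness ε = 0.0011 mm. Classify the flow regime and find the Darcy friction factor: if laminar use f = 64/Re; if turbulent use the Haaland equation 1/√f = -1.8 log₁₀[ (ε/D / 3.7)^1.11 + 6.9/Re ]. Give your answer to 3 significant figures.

f ≈ 0.0382

Re = ρVD/μ = 1100·0.0749·0.109/0.00187 = 4802.
Re > 4000 → turbulent. ε/D = 1.1e-06/0.109 = 1.01e-05; Haaland: 1/√f = -1.8 log₁₀[6.66e-07 + 0.00144] = 5.116, so f = 0.0382.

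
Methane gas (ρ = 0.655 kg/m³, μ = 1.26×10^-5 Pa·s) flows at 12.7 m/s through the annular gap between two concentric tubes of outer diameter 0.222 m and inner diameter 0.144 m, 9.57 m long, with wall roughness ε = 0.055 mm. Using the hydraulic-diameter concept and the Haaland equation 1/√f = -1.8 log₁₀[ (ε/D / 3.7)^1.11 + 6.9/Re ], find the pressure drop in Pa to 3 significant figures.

Hydraulic diameter D_h = 4A/P = D_o - D_i = 0.222 - 0.144 = 0.078 m.
Re = ρVD_h/μ = 0.655·12.7·0.078/1.26e-05 = 5.15e+04.
ε/D_h = 5.5e-05/0.078 = 0.000705; Haaland gives 1/√f = -1.8 log₁₀[7.43e-05+0.000134] = 6.626, so f = 0.02277.
ΔP = f(L/D_h)(ρV²/2) = 0.02277·9.57/0.078·52.82 = 147.6 Pa.

ΔP ≈ 148 Pa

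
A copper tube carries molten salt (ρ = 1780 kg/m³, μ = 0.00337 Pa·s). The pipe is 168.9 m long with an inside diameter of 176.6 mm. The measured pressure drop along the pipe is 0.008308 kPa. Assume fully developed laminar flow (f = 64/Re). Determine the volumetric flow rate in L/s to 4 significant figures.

Q ≈ 0.3484 L/s

For laminar flow, f = 64/Re with Re = ρVD/μ, so Darcy-Weisbach reduces to ΔP = 32μLV/D². Solving for V: V = ΔP·D²/(32μL) = 8.308·(0.1766)²/(32·0.00337·168.9) = 0.01423 m/s.
Check: Re = ρVD/μ = 1780·0.01423·0.1766/0.00337 = 1327 < 2300, so the laminar assumption holds.
Q = V·A = 0.01423·(π/4·0.1766²) = 0.0003484 m³/s = 0.3484 L/s.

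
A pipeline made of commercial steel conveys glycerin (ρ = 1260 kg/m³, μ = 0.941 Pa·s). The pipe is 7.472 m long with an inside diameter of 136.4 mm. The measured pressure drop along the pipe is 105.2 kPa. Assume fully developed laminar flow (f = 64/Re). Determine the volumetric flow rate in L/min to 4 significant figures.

Q ≈ 7627 L/min

For laminar flow, f = 64/Re with Re = ρVD/μ, so Darcy-Weisbach reduces to ΔP = 32μLV/D². Solving for V: V = ΔP·D²/(32μL) = 1.052e+05·(0.1364)²/(32·0.941·7.472) = 8.699 m/s.
Check: Re = ρVD/μ = 1260·8.699·0.1364/0.941 = 1589 < 2300, so the laminar assumption holds.
Q = V·A = 8.699·(π/4·0.1364²) = 0.1271 m³/s = 7627 L/min.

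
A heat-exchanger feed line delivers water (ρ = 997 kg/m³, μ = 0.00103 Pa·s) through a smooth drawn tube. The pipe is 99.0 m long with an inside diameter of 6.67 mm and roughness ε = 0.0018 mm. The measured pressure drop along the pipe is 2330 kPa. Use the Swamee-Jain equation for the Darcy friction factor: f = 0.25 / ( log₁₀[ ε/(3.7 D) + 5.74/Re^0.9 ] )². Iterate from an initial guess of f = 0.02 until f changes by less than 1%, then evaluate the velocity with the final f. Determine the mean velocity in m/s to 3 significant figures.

Rearranging Darcy-Weisbach: V = √(2·ΔP·D/(f·L·ρ)). With ε/D = 1.8e-06/0.00667 = 0.00027, iterate starting from f = 0.02:
  f = 0.02 → V = √(2·2.33e+06·0.00667/(0.02·99·997)) = 3.968 m/s; Re = ρVD/μ = 2.562e+04; f → 0.02503
  f = 0.02503 → V = 3.547 m/s; Re = 2.29e+04; f → 0.02567
  f = 0.02567 → V = 3.503 m/s; Re = 2.261e+04; f → 0.02574
Converged (Δf/f < 1%). With the final f = 0.02574: V = √(2·2.33e+06·0.00667/(0.02574·99·997)) = 3.498 m/s.

V ≈ 3.50 m/s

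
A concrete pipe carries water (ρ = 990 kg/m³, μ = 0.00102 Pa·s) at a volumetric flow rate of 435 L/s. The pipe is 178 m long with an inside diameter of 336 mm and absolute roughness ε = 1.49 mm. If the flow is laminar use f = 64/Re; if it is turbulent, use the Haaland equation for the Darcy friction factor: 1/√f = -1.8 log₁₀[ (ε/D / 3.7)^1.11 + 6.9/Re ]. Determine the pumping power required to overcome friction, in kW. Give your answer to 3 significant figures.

Q = 435 L/s = 435/1000 = 0.435 m³/s.
Cross-sectional area A = πD²/4 = π(0.336)²/4 = 0.08867 m²; mean velocity V = Q/A = 0.435/0.08867 = 4.906 m/s.
Reynolds number Re = ρVD/μ = 990 · 4.906 · 0.336 / 0.00102 = 1.6e+06.
Re > 4000 → turbulent. Relative roughness ε/D = 0.00149/0.336 = 0.00443. Haaland: 1/√f = -1.8 log₁₀[(0.00443/3.7)^1.11 + 6.9/1.6e+06] = -1.8 log₁₀[0.000572 + 4.31e-06] = 5.831, so f = 0.02941.
Darcy-Weisbach: ΔP = f(L/D)(ρV²/2) = 0.02941·(178/0.336)·(990·4.906²/2) = 0.02941·529.8·1.191e+04 = 1.856e+05 Pa.
Pumping power P = QΔP = 0.435·1.856e+05 = 80750 W = 80.7 kW.

P ≈ 80.7 kW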